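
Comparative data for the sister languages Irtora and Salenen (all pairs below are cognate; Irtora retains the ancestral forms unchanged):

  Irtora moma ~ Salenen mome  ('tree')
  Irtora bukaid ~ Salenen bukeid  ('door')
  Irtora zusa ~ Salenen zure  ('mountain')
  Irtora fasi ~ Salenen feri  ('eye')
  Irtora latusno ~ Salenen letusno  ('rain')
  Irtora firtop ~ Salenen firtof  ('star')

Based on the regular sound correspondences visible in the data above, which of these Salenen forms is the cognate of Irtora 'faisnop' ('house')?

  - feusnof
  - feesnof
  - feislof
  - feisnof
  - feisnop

feisnof

bukaid ~ bukeid — Irtora a corresponds to Salenen e after a consonant, before a front vowel.
firtop ~ firtof — Irtora p corresponds to Salenen f word-finally.
Applying these to Irtora 'faisnop':
  faisnop → feisnop   (a→e after a consonant, before a front vowel)
  feisnop → feisnof   (p→f word-finally)
So the Salenen cognate is 'feisnof'.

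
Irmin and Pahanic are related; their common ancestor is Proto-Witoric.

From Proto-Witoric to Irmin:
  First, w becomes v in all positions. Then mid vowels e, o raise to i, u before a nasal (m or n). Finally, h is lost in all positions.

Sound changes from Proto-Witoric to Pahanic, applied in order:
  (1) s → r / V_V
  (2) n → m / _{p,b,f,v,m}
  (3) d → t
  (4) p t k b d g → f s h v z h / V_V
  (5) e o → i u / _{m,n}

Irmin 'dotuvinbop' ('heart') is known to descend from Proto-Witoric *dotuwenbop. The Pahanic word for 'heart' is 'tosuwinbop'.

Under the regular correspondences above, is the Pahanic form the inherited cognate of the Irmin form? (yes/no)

no

Derive the expected Pahanic reflex of *dotuwenbop:
Pahanic: *dotuwenbop > dotuwembop > totuwembop > tosuwembop > tosuwimbop  (by nasal place assimilation, unconditioned shift, intervocalic lenition, pre-nasal raising)
The regular Pahanic reflex would be 'tosuwimbop', but the attested form is 'tosuwinbop'. The correspondence is irregular, so they are not cognates (the Pahanic form has a different source).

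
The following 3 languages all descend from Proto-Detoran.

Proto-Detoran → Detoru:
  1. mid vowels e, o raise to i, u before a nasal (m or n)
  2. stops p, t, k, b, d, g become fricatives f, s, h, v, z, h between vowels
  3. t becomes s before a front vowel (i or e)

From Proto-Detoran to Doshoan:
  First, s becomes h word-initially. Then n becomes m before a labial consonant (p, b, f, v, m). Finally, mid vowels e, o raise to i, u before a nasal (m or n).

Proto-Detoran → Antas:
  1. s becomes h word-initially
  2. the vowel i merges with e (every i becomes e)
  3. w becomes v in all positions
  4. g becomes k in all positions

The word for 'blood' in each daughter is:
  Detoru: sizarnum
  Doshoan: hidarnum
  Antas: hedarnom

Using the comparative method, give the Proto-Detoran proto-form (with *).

*sidarnom

Position 3: Detoru has z, Doshoan has d, Antas has d. Doshoan preserves d here (none of its changes turn any other segment into d), so the proto-segment is *d.
Position 7: Detoru has u, Doshoan has u, Antas has o. Antas preserves o here (none of its changes turn any other segment into o), so the proto-segment is *o.
This points to *sidarnom. Verify forward in each daughter:
Detoru: *sidarnom > sidarnum > sizarnum  (by pre-nasal raising, intervocalic lenition)
Doshoan: *sidarnom > hidarnom > hidarnum  (by debuccalisation, pre-nasal raising)
Antas: *sidarnom
  sidarnom → hidarnom   [debuccalisation]
  hidarnom → hedarnom   [vowel merger]
  hedarnom (rule 3 does not apply)
  hedarnom (rule 4 does not apply)
  giving Antas hedarnom.
Only *sidarnom yields all of Detoru sizarnum, Doshoan hidarnum, Antas hedarnom.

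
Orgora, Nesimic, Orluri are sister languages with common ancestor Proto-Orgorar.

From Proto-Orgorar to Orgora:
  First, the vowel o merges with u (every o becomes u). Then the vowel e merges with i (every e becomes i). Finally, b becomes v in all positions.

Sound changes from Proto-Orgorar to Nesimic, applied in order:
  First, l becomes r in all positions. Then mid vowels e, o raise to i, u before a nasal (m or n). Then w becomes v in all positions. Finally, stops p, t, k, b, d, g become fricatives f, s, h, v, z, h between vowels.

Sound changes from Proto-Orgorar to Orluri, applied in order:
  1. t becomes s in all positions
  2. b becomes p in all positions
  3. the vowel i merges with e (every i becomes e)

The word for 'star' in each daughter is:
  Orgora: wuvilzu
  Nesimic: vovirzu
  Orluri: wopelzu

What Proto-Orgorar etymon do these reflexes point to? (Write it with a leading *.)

*wobilzu

Position 3: Orgora has v, Nesimic has v, Orluri has p. Taking the neighbouring segments as reconstructed: Orgora v could go back to *b or *v; Nesimic v could go back to *b or *v or *w; Orluri p could go back to *p or *b — the one source consistent with every daughter is *b.
Position 5: Orgora has l, Nesimic has r, Orluri has l. Orgora preserves l here (none of its changes turn any other segment into l), so the proto-segment is *l.
Position 4: Orgora has i, Nesimic has i, Orluri has e. Taking the neighbouring segments as reconstructed: Orgora i could go back to *e or *i; Nesimic i can only go back to *i; Orluri e could go back to *e or *i — the one source consistent with every daughter is *i.
Continuing position by position gives *wobilzu; check it forward:
Orgora: *wobilzu > wubilzu > wuvilzu  (by vowel merger, unconditioned shift)
Nesimic: *wobilzu > wobirzu > vobirzu > vovirzu  (by unconditioned shift, unconditioned shift, intervocalic lenition)
Orluri: *wobilzu > wopilzu > wopelzu  (by unconditioned shift, vowel merger)
No other proto-form is consistent with every reflex, so the reconstruction is *wobilzu.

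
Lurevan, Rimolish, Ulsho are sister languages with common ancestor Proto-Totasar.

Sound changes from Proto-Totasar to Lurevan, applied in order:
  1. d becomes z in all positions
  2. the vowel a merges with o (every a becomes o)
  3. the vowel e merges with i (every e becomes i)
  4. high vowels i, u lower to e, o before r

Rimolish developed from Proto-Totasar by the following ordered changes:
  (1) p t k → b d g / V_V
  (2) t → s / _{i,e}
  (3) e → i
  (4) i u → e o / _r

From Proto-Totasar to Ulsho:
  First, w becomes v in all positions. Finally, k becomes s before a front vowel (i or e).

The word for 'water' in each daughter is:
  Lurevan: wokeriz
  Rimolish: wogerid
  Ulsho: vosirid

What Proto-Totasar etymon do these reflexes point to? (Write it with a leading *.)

*wokirid

Position 4: Lurevan has e, Rimolish has e, Ulsho has i. Ulsho preserves i here (none of its changes turn any other segment into i), so the proto-segment is *i.
Position 3: Lurevan has k, Rimolish has g, Ulsho has s. Lurevan preserves k here (none of its changes turn any other segment into k), so the proto-segment is *k.
Verify the candidate proto-form against each daughter:
Lurevan: *wokirid > wokiriz > wokeriz  (by unconditioned shift, pre-rhotic lowering)
Rimolish: *wokirid > wogirid > wogerid  (by intervocalic voicing, pre-rhotic lowering)
Ulsho: *wokirid
  wokirid → vokirid   [unconditioned shift]
  vokirid → vosirid   [palatalisation]
  giving Ulsho vosirid.
No other proto-form is consistent with every reflex, so the reconstruction is *wokirid.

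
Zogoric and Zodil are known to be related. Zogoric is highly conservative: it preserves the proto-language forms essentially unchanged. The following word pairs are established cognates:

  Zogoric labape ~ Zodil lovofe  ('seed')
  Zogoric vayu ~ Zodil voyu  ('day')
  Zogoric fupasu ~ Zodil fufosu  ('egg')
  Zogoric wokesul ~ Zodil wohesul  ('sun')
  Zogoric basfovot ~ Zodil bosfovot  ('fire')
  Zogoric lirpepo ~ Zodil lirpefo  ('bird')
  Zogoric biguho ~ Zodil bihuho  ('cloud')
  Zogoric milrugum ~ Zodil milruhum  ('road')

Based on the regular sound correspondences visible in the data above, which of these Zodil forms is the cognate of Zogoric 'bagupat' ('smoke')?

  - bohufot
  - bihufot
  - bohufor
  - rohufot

vayu ~ voyu, fupasu ~ fufosu — Zogoric a corresponds to Zodil o after a consonant, before a consonant other than r, m, n, p, b, f, v.
biguho ~ bihuho, milrugum ~ milruhum — Zogoric g corresponds to Zodil h between vowels (before a back vowel).
fupasu ~ fufosu — Zogoric p corresponds to Zodil f between vowels (before a back vowel).
Applying these to Zogoric 'bagupat':
  bagupat → bogupat   (a→o after a consonant, before a consonant other than r, m, n, p, b, f, v)
  bogupat → bohupat   (g→h between vowels (before a back vowel))
  bohupat → bohufat   (p→f between vowels (before a back vowel))
  bohufat → bohufot   (a→o after a consonant, before a consonant other than r, m, n, p, b, f, v)
So the Zodil cognate is 'bohufot'.

bohufot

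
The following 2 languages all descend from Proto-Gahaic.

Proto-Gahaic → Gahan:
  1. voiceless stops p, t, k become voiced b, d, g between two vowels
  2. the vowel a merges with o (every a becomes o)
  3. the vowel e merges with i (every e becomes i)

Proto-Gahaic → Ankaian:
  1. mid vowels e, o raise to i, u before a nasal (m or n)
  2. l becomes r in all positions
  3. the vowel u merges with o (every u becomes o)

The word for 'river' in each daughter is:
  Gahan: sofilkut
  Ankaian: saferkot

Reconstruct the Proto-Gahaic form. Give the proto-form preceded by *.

*safelkut

Position 7: Gahan has u, Ankaian has o. Gahan preserves u here (none of its changes turn any other segment into u), so the proto-segment is *u.
Position 4: Gahan has i, Ankaian has e. Ankaian preserves e here (none of its changes turn any other segment into e), so the proto-segment is *e.
Position 5: Gahan has l, Ankaian has r. Gahan preserves l here (none of its changes turn any other segment into l), so the proto-segment is *l.
Continuing position by position gives *safelkut; check it forward:
Gahan: start from *safelkut.
  rule 1: no change — safelkut
  rule 2 (vowel merger): safelkut → sofelkut
  rule 3 (vowel merger): sofelkut → sofilkut
  ⇒ Gahan sofilkut
Ankaian: start from *safelkut.
  rule 1: no change — safelkut
  rule 2 (unconditioned shift): safelkut → saferkut
  rule 3 (vowel merger): saferkut → saferkot
  ⇒ Ankaian saferkot
*safelkut is the unique common source.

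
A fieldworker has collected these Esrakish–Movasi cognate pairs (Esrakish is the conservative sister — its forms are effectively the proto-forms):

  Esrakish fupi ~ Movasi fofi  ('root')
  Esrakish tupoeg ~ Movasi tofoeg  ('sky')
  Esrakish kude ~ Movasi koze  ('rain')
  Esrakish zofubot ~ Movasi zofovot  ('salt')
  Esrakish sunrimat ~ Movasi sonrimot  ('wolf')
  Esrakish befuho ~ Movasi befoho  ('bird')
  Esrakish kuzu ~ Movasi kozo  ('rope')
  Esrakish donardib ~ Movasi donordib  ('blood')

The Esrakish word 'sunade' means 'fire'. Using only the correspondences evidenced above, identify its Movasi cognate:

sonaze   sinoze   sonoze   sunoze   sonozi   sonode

sonoze

sunrimat ~ sonrimot — Esrakish u corresponds to Movasi o after a consonant, before a nasal.
sunrimat ~ sonrimot — Esrakish a corresponds to Movasi o after a consonant, before a consonant other than r, m, n, p, b, f, v.
kude ~ koze — Esrakish d corresponds to Movasi z between vowels (before a front vowel).
Applying these to Esrakish 'sunade':
  sunade → sonade   (u→o after a consonant, before a nasal)
  sonade → sonode   (a→o after a consonant, before a consonant other than r, m, n, p, b, f, v)
  sonode → sonoze   (d→z between vowels (before a front vowel))
So the Movasi cognate is 'sonoze'.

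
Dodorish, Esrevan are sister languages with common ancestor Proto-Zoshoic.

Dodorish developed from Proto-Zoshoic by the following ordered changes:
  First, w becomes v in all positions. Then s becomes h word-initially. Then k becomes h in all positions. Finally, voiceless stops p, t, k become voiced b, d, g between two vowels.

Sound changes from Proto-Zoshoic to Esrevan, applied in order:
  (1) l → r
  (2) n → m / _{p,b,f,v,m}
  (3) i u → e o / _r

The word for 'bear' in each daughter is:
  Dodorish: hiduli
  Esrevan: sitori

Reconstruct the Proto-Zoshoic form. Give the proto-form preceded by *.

*situli

Position 1: Dodorish has h, Esrevan has s. Esrevan preserves s here (none of its changes turn any other segment into s), so the proto-segment is *s.
Position 4: Dodorish has u, Esrevan has o. Dodorish preserves u here (none of its changes turn any other segment into u), so the proto-segment is *u.
Position 5: Dodorish has l, Esrevan has r. Dodorish preserves l here (none of its changes turn any other segment into l), so the proto-segment is *l.
Verify the candidate proto-form against each daughter:
Dodorish: start from *situli.
  rule 1: no change — situli
  rule 2 (debuccalisation): situli → hituli
  rule 3: no change — hituli
  rule 4 (intervocalic voicing): hituli → hiduli
  ⇒ Dodorish hiduli
Esrevan: *situli
  situli → situri   [unconditioned shift]
  situri (rule 2 does not apply)
  situri → sitori   [pre-rhotic lowering]
  giving Esrevan sitori.
No other proto-form is consistent with every reflex, so the reconstruction is *situli.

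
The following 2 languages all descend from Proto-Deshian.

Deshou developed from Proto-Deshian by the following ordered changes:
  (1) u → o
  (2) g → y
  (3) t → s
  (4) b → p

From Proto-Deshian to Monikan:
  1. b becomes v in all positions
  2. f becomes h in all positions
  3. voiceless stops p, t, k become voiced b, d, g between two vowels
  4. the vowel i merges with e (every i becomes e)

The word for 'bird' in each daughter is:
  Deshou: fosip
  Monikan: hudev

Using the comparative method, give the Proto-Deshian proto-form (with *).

Position 3: Deshou has s, Monikan has d. Taking the neighbouring segments as reconstructed: Deshou s could go back to *t or *s; Monikan d could go back to *t or *d — the one source consistent with every daughter is *t.
Position 5: Deshou has p, Monikan has v. Taking the neighbouring segments as reconstructed: Deshou p could go back to *p or *b; Monikan v could go back to *b or *v — the one source consistent with every daughter is *b.
Position 4: Deshou has i, Monikan has e. Deshou preserves i here (none of its changes turn any other segment into i), so the proto-segment is *i.
Continuing position by position gives *futib; check it forward:
Deshou: *futib > fotib > fosib > fosip  (by vowel merger, unconditioned shift, unconditioned shift)
Monikan: *futib > futiv > hutiv > hudiv > hudev  (by unconditioned shift, unconditioned shift, intervocalic voicing, vowel merger)
Only *futib yields all of Deshou fosip, Monikan hudev.

*futib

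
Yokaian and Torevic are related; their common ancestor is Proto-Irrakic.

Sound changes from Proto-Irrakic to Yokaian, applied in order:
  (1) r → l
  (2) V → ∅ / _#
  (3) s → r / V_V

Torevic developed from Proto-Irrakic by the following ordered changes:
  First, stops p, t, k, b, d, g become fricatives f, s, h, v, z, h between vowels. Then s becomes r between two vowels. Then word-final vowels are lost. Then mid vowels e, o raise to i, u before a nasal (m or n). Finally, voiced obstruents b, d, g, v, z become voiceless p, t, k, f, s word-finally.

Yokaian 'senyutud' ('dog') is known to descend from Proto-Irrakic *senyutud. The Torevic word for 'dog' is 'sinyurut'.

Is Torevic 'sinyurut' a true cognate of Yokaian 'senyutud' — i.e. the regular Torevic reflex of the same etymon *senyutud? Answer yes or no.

yes

Derive the expected Torevic reflex of *senyutud:
Torevic: *senyutud > senyusud > senyurud > sinyurud > sinyurut  (by intervocalic lenition, rhotacism, pre-nasal raising, final devoicing)
Torevic 'sinyurut' matches the regular reflex exactly, so the pair is cognate.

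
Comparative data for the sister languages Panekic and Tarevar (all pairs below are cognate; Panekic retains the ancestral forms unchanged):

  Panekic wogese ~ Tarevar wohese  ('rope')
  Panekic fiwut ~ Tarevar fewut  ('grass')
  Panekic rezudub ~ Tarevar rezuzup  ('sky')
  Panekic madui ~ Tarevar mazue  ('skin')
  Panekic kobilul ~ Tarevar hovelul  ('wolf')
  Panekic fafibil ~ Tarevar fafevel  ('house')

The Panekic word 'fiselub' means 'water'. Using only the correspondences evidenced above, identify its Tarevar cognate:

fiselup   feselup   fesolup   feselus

fiwut ~ fewut, kobilul ~ hovelul — Panekic i corresponds to Tarevar e after a consonant, before a consonant other than r, m, n, p, b, f, v.
rezudub ~ rezuzup — Panekic b corresponds to Tarevar p word-finally.
Applying these to Panekic 'fiselub':
  fiselub → feselub   (i→e after a consonant, before a consonant other than r, m, n, p, b, f, v)
  feselub → feselup   (b→p word-finally)
So the Tarevar cognate is 'feselup'.

feselup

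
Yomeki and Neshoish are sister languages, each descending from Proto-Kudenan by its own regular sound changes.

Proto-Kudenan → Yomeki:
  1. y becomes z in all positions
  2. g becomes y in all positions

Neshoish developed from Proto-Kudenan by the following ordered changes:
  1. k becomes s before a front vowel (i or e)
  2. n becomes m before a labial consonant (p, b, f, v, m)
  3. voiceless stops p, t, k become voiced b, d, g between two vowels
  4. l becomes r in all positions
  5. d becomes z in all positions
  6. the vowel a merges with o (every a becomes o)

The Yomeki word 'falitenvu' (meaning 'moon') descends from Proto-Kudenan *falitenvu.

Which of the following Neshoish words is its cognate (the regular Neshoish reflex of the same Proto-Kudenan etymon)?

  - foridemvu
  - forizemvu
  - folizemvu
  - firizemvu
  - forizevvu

Neshoish: *falitenvu > falitemvu > falidemvu > faridemvu > farizemvu > forizemvu  (by nasal place assimilation, intervocalic voicing, unconditioned shift, unconditioned shift, vowel merger)
The other candidates each miss or misapply at least one Neshoish change.

forizemvu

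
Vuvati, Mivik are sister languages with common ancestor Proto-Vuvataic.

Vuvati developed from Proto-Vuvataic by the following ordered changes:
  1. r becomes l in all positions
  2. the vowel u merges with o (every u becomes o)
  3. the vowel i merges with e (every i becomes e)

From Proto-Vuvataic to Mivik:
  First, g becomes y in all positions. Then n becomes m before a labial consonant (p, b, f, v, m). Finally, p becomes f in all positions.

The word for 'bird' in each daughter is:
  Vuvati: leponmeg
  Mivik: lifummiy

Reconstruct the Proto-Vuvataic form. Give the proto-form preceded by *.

*lipunmig

Position 8: Vuvati has g, Mivik has y. Vuvati preserves g here (none of its changes turn any other segment into g), so the proto-segment is *g.
Position 3: Vuvati has p, Mivik has f. Vuvati preserves p here (none of its changes turn any other segment into p), so the proto-segment is *p.
Position 4: Vuvati has o, Mivik has u. Mivik preserves u here (none of its changes turn any other segment into u), so the proto-segment is *u.
Continuing position by position gives *lipunmig; check it forward:
Vuvati: *lipunmig > liponmig > leponmeg  (by vowel merger, vowel merger)
Mivik: *lipunmig
  lipunmig → lipunmiy   [unconditioned shift]
  lipunmiy → lipummiy   [nasal place assimilation]
  lipummiy → lifummiy   [unconditioned shift]
  giving Mivik lifummiy.
Only *lipunmig yields all of Vuvati leponmeg, Mivik lifummiy.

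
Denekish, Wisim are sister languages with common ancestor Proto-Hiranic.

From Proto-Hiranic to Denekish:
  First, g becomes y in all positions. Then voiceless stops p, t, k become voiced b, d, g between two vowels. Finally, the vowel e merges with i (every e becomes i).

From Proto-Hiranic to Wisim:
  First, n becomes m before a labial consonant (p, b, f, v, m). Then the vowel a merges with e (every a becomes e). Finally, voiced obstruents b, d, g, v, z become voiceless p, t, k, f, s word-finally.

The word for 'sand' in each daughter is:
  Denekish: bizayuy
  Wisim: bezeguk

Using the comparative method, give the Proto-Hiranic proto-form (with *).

Position 7: Denekish has y, Wisim has k. Taking the neighbouring segments as reconstructed: Denekish y could go back to *g or *y; Wisim k could go back to *k or *g — the one source consistent with every daughter is *g.
Position 2: Denekish has i, Wisim has e. Taking the neighbouring segments as reconstructed: Denekish i could go back to *e or *i; Wisim e could go back to *a or *e — the one source consistent with every daughter is *e.
Position 4: Denekish has a, Wisim has e. Denekish preserves a here (none of its changes turn any other segment into a), so the proto-segment is *a.
Continuing position by position gives *bezagug; check it forward:
Denekish: start from *bezagug.
  rule 1 (unconditioned shift): bezagug → bezayuy
  rule 2: no change — bezayuy
  rule 3 (vowel merger): bezayuy → bizayuy
  ⇒ Denekish bizayuy
Wisim: start from *bezagug.
  rule 1: no change — bezagug
  rule 2 (vowel merger): bezagug → bezegug
  rule 3 (final devoicing): bezegug → bezeguk
  ⇒ Wisim bezeguk
No other proto-form is consistent with every reflex, so the reconstruction is *bezagug.

*bezagug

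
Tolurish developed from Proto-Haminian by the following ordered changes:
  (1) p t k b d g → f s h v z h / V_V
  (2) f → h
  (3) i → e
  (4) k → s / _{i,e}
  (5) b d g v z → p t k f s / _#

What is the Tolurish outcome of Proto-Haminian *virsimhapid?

versemhahet

Tolurish: start from *virsimhapid.
  rule 1 (intervocalic lenition): virsimhapid → virsimhafid
  rule 2 (unconditioned shift): virsimhafid → virsimhahid
  rule 3 (vowel merger): virsimhahid → versemhahed
  rule 4: no change — versemhahed
  rule 5 (final devoicing): versemhahed → versemhahet
  ⇒ Tolurish versemhahet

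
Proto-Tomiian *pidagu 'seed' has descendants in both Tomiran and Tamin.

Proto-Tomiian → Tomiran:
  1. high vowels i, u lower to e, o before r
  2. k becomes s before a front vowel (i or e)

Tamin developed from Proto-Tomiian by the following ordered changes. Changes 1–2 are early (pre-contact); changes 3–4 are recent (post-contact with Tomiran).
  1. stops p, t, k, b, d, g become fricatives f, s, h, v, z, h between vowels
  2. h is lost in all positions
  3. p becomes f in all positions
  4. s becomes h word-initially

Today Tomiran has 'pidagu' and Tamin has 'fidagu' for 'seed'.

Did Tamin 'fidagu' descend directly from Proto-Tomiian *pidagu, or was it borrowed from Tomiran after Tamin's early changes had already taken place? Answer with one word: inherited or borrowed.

borrowed

If inherited, *pidagu would pass through all of Tamin's changes:
Tamin: *pidagu > pizahu > pizau > fizau  (by intervocalic lenition, h-loss, unconditioned shift)
If borrowed from Tomiran 'pidagu' after the early changes, it would undergo only the recent ones:
  rule 3 (unconditioned shift): pidagu → fidagu
  rule 4 (debuccalisation): no change (fidagu)
  ⇒ as a loan: fidagu
Tamin 'fidagu' matches the loan outcome 'fidagu', not the inherited 'fizau' — it skipped the early Tamin changes, so it was borrowed from Tomiran.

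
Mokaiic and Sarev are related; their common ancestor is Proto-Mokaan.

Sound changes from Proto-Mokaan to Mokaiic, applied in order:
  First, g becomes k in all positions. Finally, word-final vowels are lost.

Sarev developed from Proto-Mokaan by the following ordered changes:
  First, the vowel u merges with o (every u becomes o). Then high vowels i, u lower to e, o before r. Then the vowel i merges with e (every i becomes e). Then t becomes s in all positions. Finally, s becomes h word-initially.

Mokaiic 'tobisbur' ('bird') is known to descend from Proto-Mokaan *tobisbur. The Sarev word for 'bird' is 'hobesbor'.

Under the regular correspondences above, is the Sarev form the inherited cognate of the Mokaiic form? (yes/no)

Derive the expected Sarev reflex of *tobisbur:
Sarev: start from *tobisbur.
  rule 1 (vowel merger): tobisbur → tobisbor
  rule 2: no change — tobisbor
  rule 3 (vowel merger): tobisbor → tobesbor
  rule 4 (unconditioned shift): tobesbor → sobesbor
  rule 5 (debuccalisation): sobesbor → hobesbor
  ⇒ Sarev hobesbor
Sarev 'hobesbor' matches the regular reflex exactly, so the pair is cognate.

yes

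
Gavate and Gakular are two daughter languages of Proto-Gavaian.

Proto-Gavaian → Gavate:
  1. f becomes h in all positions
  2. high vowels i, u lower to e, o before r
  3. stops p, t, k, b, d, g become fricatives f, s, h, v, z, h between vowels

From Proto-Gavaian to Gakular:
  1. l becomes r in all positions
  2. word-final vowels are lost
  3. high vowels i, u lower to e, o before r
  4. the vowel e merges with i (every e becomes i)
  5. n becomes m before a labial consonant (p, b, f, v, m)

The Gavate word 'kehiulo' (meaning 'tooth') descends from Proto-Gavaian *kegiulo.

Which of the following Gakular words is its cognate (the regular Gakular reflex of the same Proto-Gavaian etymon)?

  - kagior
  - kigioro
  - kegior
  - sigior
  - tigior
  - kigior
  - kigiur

kigior

Gakular: *kegiulo
  kegiulo → kegiuro   [unconditioned shift]
  kegiuro → kegiur   [apocope]
  kegiur → kegior   [pre-rhotic lowering]
  kegior → kigior   [vowel merger]
  kigior (rule 5 does not apply)
  giving Gakular kigior.
The other candidates each miss or misapply at least one Gakular change.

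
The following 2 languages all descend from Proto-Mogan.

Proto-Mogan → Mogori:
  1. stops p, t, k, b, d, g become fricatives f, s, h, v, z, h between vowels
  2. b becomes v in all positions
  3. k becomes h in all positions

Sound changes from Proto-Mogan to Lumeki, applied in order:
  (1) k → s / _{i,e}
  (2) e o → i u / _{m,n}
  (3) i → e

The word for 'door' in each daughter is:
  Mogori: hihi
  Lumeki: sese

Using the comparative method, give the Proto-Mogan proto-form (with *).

Position 3: Mogori has h, Lumeki has s. Taking the neighbouring segments as reconstructed: Mogori h could go back to *k or *g or *h; Lumeki s could go back to *k or *s — the one source consistent with every daughter is *k.
Position 4: Mogori has i, Lumeki has e. Mogori preserves i here (none of its changes turn any other segment into i), so the proto-segment is *i.
Verify the candidate proto-form against each daughter:
Mogori: *kiki
  kiki → kihi   [intervocalic lenition]
  kihi (rule 2 does not apply)
  kihi → hihi   [unconditioned shift]
  giving Mogori hihi.
Lumeki: *kiki > sisi > sese  (by palatalisation, vowel merger)
No other proto-form is consistent with every reflex, so the reconstruction is *kiki.

*kiki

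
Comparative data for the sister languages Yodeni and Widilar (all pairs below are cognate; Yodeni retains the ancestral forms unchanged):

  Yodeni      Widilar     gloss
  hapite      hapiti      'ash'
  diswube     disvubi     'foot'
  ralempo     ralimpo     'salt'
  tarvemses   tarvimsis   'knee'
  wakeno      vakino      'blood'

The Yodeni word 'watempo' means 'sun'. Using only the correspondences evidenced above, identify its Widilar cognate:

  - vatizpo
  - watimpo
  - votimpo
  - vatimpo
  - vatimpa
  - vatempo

wakeno ~ vakino — Yodeni w corresponds to Widilar v word-initially before a back vowel.
ralempo ~ ralimpo, tarvemses ~ tarvimsis — Yodeni e corresponds to Widilar i after a consonant, before a nasal.
Applying these to Yodeni 'watempo':
  watempo → vatempo   (w→v word-initially before a back vowel)
  vatempo → vatimpo   (e→i after a consonant, before a nasal)
So the Widilar cognate is 'vatimpo'.

vatimpo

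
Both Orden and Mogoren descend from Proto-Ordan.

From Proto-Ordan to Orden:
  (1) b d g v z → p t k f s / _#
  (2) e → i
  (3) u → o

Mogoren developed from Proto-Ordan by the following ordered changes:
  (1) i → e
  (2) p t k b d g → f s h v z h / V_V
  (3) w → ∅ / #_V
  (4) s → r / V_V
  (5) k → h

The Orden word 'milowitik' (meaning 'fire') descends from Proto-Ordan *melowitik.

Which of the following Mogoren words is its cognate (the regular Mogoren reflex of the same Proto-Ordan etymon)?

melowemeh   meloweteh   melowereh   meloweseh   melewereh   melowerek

Mogoren: *melowitik > melowetek > melowesek > melowerek > melowereh  (by vowel merger, intervocalic lenition, rhotacism, unconditioned shift)

melowereh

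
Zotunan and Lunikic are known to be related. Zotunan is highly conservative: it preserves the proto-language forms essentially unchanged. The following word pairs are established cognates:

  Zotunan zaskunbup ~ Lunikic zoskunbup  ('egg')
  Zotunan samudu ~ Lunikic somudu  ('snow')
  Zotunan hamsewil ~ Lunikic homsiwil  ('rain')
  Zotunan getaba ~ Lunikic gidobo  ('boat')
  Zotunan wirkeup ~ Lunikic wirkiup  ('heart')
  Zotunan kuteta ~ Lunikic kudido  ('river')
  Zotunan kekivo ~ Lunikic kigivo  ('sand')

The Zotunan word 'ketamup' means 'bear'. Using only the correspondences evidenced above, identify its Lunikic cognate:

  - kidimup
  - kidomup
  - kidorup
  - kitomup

kidomup

hamsewil ~ homsiwil, getaba ~ gidobo — Zotunan e corresponds to Lunikic i after a consonant, before a consonant other than r, m, n, p, b, f, v.
getaba ~ gidobo, kuteta ~ kudido — Zotunan t corresponds to Lunikic d between vowels (before a back vowel).
samudu ~ somudu, hamsewil ~ homsiwil — Zotunan a corresponds to Lunikic o after a consonant, before a nasal.
Applying these to Zotunan 'ketamup':
  ketamup → kitamup   (e→i after a consonant, before a consonant other than r, m, n, p, b, f, v)
  kitamup → kidamup   (t→d between vowels (before a back vowel))
  kidamup → kidomup   (a→o after a consonant, before a nasal)
So the Lunikic cognate is 'kidomup'.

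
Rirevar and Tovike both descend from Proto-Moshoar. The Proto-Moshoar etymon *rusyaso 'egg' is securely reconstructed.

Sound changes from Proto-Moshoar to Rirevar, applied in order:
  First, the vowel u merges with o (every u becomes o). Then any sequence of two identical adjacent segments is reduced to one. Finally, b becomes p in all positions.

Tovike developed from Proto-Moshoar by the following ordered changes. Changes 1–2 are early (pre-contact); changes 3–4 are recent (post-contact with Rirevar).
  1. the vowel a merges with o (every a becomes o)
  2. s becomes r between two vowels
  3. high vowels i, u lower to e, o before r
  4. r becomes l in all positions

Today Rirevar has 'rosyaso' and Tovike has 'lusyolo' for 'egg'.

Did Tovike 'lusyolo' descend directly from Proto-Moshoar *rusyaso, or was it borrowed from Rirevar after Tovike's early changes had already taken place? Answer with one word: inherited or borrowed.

inherited

If inherited, *rusyaso would pass through all of Tovike's changes:
Tovike: *rusyaso
  rusyaso → rusyoso   [vowel merger]
  rusyoso → rusyoro   [rhotacism]
  rusyoro (rule 3 does not apply)
  rusyoro → lusyolo   [unconditioned shift]
  giving Tovike lusyolo.
If borrowed from Rirevar 'rosyaso' after the early changes, it would undergo only the recent ones:
  rule 3 (pre-rhotic lowering): no change (rosyaso)
  rule 4 (unconditioned shift): rosyaso → losyaso
  ⇒ as a loan: losyaso
Tovike 'lusyolo' matches the inherited outcome exactly, so it is an inherited cognate, not a loan.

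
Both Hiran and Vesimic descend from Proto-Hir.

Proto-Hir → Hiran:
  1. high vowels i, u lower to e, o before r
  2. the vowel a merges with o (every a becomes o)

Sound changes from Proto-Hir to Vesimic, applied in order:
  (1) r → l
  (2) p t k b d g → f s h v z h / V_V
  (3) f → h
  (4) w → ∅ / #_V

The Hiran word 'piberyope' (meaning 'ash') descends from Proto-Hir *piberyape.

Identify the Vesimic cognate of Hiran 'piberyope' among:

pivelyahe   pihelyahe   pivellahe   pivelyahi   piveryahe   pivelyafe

Vesimic: start from *piberyape.
  rule 1 (unconditioned shift): piberyape → pibelyape
  rule 2 (intervocalic lenition): pibelyape → pivelyafe
  rule 3 (unconditioned shift): pivelyafe → pivelyahe
  rule 4: no change — pivelyahe
  ⇒ Vesimic pivelyahe
The other candidates each miss or misapply at least one Vesimic change.

pivelyahe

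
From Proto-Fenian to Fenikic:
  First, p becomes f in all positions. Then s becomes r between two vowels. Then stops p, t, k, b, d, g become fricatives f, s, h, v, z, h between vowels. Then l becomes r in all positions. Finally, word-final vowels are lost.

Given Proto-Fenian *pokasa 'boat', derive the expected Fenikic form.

fohar

Fenikic: *pokasa
  pokasa → fokasa   [unconditioned shift]
  fokasa → fokara   [rhotacism]
  fokara → fohara   [intervocalic lenition]
  fohara (rule 4 does not apply)
  fohara → fohar   [apocope]
  giving Fenikic fohar.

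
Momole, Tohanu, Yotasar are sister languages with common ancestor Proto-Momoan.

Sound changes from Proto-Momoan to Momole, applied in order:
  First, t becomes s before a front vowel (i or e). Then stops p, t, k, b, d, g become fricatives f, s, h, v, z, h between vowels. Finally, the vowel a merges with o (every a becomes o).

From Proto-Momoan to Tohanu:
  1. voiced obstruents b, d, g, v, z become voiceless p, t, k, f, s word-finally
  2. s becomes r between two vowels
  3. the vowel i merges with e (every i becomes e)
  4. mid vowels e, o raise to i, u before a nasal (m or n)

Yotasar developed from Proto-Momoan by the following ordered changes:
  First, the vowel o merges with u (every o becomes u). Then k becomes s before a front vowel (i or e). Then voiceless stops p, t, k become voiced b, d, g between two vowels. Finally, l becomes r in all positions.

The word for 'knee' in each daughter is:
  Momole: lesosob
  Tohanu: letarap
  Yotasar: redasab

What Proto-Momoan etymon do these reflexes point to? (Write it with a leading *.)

*letasab

Position 3: Momole has s, Tohanu has t, Yotasar has d. Taking the neighbouring segments as reconstructed: Momole s could go back to *t or *s; Tohanu t can only go back to *t; Yotasar d could go back to *t or *d — the one source consistent with every daughter is *t.
Position 6: Momole has o, Tohanu has a, Yotasar has a. Tohanu preserves a here (none of its changes turn any other segment into a), so the proto-segment is *a.
This points to *letasab. Verify forward in each daughter:
Momole: *letasab > lesasab > lesosob  (by intervocalic lenition, vowel merger)
Tohanu: *letasab > letasap > letarap  (by final devoicing, rhotacism)
Yotasar: start from *letasab.
  rule 1: no change — letasab
  rule 2: no change — letasab
  rule 3 (intervocalic voicing): letasab → ledasab
  rule 4 (unconditioned shift): ledasab → redasab
  ⇒ Yotasar redasab
*letasab is the unique common source.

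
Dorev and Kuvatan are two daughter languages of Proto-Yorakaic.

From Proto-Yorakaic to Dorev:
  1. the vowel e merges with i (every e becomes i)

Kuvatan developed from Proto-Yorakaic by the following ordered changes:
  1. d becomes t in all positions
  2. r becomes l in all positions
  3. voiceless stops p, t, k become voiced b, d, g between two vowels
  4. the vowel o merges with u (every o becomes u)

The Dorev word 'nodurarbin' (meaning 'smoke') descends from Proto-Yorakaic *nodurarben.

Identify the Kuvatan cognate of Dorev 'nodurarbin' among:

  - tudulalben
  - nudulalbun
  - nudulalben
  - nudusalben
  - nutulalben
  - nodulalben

nudulalben

Kuvatan: *nodurarben > noturarben > notulalben > nodulalben > nudulalben  (by unconditioned shift, unconditioned shift, intervocalic voicing, vowel merger)
Among the options, 'nudulalben' alone shows every Kuvatan change applied in order.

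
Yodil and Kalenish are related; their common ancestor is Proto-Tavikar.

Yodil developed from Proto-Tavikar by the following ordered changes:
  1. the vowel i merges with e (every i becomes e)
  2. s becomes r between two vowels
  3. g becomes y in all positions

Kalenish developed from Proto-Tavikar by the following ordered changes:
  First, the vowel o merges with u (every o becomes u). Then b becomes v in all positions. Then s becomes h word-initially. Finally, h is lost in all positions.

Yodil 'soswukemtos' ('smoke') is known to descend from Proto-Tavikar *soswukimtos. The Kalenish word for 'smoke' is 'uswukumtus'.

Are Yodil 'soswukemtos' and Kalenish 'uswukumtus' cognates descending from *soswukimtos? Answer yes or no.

no

Derive the expected Kalenish reflex of *soswukimtos:
Kalenish: *soswukimtos > suswukimtus > huswukimtus > uswukimtus  (by vowel merger, debuccalisation, h-loss)
The regular Kalenish reflex would be 'uswukimtus', but the attested form is 'uswukumtus'. The correspondence is irregular, so they are not cognates (the Kalenish form has a different source).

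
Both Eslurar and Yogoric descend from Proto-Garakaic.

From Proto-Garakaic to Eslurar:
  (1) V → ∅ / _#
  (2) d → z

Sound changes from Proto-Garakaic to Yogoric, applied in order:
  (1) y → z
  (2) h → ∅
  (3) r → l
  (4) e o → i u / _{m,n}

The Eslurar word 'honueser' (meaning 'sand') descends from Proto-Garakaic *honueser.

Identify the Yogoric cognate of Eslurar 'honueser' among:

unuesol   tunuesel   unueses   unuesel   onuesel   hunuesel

Yogoric: *honueser
  honueser (rule 1 does not apply)
  honueser → onueser   [h-loss]
  onueser → onuesel   [unconditioned shift]
  onuesel → unuesel   [pre-nasal raising]
  giving Yogoric unuesel.
The other candidates each miss or misapply at least one Yogoric change.

unuesel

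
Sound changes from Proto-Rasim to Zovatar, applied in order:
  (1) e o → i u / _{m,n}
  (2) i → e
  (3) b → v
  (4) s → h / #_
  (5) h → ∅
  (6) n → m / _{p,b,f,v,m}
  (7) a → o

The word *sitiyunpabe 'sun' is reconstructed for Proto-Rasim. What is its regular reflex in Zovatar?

eteyumpove

Zovatar: *sitiyunpabe
  sitiyunpabe (rule 1 does not apply)
  sitiyunpabe → seteyunpabe   [vowel merger]
  seteyunpabe → seteyunpave   [unconditioned shift]
  seteyunpave → heteyunpave   [debuccalisation]
  heteyunpave → eteyunpave   [h-loss]
  eteyunpave → eteyumpave   [nasal place assimilation]
  eteyumpave → eteyumpove   [vowel merger]
  giving Zovatar eteyumpove.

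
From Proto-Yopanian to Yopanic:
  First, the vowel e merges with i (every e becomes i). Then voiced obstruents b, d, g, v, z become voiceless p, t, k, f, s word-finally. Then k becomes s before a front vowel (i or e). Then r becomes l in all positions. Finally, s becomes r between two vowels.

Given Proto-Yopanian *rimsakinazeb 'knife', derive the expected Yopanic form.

limsarinazip

Yopanic: start from *rimsakinazeb.
  rule 1 (vowel merger): rimsakinazeb → rimsakinazib
  rule 2 (final devoicing): rimsakinazib → rimsakinazip
  rule 3 (palatalisation): rimsakinazip → rimsasinazip
  rule 4 (unconditioned shift): rimsasinazip → limsasinazip
  rule 5 (rhotacism): limsasinazip → limsarinazip
  ⇒ Yopanic limsarinazip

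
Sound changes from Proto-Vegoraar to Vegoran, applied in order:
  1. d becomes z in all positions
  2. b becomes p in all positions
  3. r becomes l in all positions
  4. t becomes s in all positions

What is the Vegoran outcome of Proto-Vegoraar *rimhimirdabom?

Vegoran: start from *rimhimirdabom.
  rule 1 (unconditioned shift): rimhimirdabom → rimhimirzabom
  rule 2 (unconditioned shift): rimhimirzabom → rimhimirzapom
  rule 3 (unconditioned shift): rimhimirzapom → limhimilzapom
  rule 4: no change — limhimilzapom
  ⇒ Vegoran limhimilzapom

limhimilzapom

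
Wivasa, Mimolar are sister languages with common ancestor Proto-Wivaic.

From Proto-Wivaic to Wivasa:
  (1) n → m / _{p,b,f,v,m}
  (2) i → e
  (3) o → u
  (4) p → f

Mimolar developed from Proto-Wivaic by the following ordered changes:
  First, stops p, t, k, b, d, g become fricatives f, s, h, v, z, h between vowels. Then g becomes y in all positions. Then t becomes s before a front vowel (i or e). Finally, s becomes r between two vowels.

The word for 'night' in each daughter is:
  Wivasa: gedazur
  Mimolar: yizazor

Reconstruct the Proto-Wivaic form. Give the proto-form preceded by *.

*gidazor

Position 2: Wivasa has e, Mimolar has i. Mimolar preserves i here (none of its changes turn any other segment into i), so the proto-segment is *i.
Position 1: Wivasa has g, Mimolar has y. Wivasa preserves g here (none of its changes turn any other segment into g), so the proto-segment is *g.
Position 6: Wivasa has u, Mimolar has o. Mimolar preserves o here (none of its changes turn any other segment into o), so the proto-segment is *o.
Continuing position by position gives *gidazor; check it forward:
Wivasa: *gidazor > gedazor > gedazur  (by vowel merger, vowel merger)
Mimolar: *gidazor
  gidazor → gizazor   [intervocalic lenition]
  gizazor → yizazor   [unconditioned shift]
  yizazor (rule 3 does not apply)
  yizazor (rule 4 does not apply)
  giving Mimolar yizazor.
No other proto-form is consistent with every reflex, so the reconstruction is *gidazor.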